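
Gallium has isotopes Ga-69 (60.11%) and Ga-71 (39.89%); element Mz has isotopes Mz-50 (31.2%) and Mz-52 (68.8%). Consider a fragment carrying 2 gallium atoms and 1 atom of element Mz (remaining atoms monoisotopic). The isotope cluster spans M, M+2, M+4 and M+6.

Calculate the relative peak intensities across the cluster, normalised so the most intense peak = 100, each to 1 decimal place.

Gallium pattern (n=2): 0.36132121 : 0.47955758 : 0.15912121
Element Mz pattern (n=1): 0.3120 : 0.6880
Convolve the two distributions (both contribute in 2-u steps):
  M: 0.36132121×0.3120 = 0.112732
  M+2: 0.36132121×0.6880 + 0.47955758×0.3120 = 0.398211
  M+4: 0.47955758×0.6880 + 0.15912121×0.3120 = 0.379581
  M+6: 0.15912121×0.6880 = 0.109475
Scale to base peak (0.398211) = 100: 28.3 : 100.0 : 95.3 : 27.5

28.3 : 100.0 : 95.3 : 27.5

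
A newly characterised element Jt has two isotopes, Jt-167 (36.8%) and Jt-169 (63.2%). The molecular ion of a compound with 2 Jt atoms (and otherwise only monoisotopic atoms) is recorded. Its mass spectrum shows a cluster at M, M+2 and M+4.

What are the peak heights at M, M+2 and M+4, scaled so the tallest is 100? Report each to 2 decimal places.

Expanding (0.368 + 0.632)^2:
P(M) = 0.368^2 = 0.135424
P(M+2) = 2 × 0.368^1 × 0.632^1 = 0.465152
P(M+4) = 0.632^2 = 0.399424
The M+2 peak is largest (0.465152); scaling to 100 gives 29.11 : 100.00 : 85.87.

29.11 : 100.00 : 85.87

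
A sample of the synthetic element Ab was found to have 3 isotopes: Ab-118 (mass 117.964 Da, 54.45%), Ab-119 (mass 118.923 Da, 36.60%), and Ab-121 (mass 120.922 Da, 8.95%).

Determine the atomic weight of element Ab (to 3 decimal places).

Ar = Σ fᵢ·mᵢ = 0.5445 × 117.964 + 0.3660 × 118.923 + 0.0895 × 120.922
= 64.2314 + 43.5258 + 10.8225 = 118.5797 Da

118.580 Da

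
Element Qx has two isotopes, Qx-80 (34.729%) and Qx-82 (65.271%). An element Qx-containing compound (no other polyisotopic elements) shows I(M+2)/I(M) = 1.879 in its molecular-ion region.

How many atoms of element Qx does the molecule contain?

For n independent Qx atoms, I(M+2)/I(M) = n · (abundance Qx-82) / (abundance Qx-80) = n · 0.65271/0.34729.
n = 1.879 × 0.34729/0.65271 = 1.00 ≈ 1

1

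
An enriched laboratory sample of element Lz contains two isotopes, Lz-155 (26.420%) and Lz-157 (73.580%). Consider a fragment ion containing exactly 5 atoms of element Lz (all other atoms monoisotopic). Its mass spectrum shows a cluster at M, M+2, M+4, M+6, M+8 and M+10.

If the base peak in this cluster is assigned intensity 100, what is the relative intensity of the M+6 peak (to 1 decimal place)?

71.8

Binomial terms of (0.26420 + 0.73580)^5: M 0.0013, M+2 0.0179, M+4 0.0998, M+6 0.2781, M+8 0.3872, M+10 0.2157 → M+8 is the base peak.
P(M+8) = C(5,4) × 0.26420^1 × 0.73580^4 = 5 × 0.2642 × 0.29311574 = 0.387206 (base)
P(M+6) = C(5,3) × 0.26420^2 × 0.73580^3 = 10 × 0.06980164 × 0.39836333 = 0.278064
Relative intensity = 0.278064 / 0.387206 × 100 = 71.8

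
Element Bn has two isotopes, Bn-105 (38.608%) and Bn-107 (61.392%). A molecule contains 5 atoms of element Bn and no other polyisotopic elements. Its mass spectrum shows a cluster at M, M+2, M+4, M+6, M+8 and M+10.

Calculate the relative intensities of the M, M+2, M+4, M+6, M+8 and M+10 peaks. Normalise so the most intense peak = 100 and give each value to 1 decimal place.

Each Bn atom is independently Bn-105 (p = 0.38608) or Bn-107 (q = 0.61392); the cluster is the binomial expansion (p + q)^5.
P(M) = 0.38608^5 = 0.008578
P(M+2) = 5 × 0.38608^4 × 0.61392^1 = 0.068201
P(M+4) = 10 × 0.38608^3 × 0.61392^2 = 0.216898
P(M+6) = 10 × 0.38608^2 × 0.61392^3 = 0.344897
P(M+8) = 5 × 0.38608^1 × 0.61392^4 = 0.274217
P(M+10) = 0.61392^5 = 0.087209
The M+6 peak is largest (0.344897); scaling to 100 gives 2.5 : 19.8 : 62.9 : 100.0 : 79.5 : 25.3.

2.5 : 19.8 : 62.9 : 100.0 : 79.5 : 25.3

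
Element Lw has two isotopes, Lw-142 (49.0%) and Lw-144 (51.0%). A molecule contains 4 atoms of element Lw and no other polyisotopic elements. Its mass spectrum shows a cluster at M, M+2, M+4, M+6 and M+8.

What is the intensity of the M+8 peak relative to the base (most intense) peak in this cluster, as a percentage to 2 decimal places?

Term probabilities: M 0.0576, M+2 0.2400, M+4 0.3747, M+6 0.2600, M+8 0.0677. Base peak = M+4.
P(M+4) = C(4,2) × 0.490^2 × 0.510^2 = 6 × 0.2401 × 0.2601 = 0.374700 (base)
P(M+8) = C(4,4) × 0.490^0 × 0.510^4 = 1 × 1.0000 × 0.06765201 = 0.067652
Relative intensity = 0.067652 / 0.374700 × 100 = 18.05

18.05%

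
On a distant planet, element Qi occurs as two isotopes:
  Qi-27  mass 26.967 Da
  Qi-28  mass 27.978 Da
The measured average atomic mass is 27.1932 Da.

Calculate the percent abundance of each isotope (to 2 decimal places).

Let x be the fractional abundance of Qi-27; then Qi-28 has abundance 1 − x.
26.967·x + 27.978·(1 − x) = 27.1932
(26.967 − 27.978)·x = 27.1932 − 27.978
x = -0.7848 / -1.011 = 0.77626 → 77.63% Qi-27, 22.37% Qi-28.

Qi-27: 77.63%, Qi-28: 22.37%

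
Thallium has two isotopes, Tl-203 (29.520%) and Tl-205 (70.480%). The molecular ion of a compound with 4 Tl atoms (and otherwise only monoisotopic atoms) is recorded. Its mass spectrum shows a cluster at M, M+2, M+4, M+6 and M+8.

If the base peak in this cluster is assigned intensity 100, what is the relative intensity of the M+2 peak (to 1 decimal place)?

17.5

Term probabilities: M 0.0076, M+2 0.0725, M+4 0.2597, M+6 0.4134, M+8 0.2468. Base peak = M+6.
P(M+6) = C(4,3) × 0.29520^1 × 0.70480^3 = 4 × 0.2952 × 0.35010449 = 0.413403 (base)
P(M+2) = C(4,1) × 0.29520^3 × 0.70480^1 = 4 × 0.02572463 × 0.7048 = 0.072523
Relative intensity = 0.072523 / 0.413403 × 100 = 17.5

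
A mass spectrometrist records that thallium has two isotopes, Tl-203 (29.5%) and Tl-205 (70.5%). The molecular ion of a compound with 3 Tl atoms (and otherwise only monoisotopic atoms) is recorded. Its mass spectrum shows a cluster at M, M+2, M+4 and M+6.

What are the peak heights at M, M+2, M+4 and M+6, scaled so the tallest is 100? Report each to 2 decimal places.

5.84 : 41.84 : 100.00 : 79.66

Expanding (0.295 + 0.705)^3:
P(M) = 0.295^3 = 0.025672
P(M+2) = 3 × 0.295^2 × 0.705^1 = 0.184058
P(M+4) = 3 × 0.295^1 × 0.705^2 = 0.439867
P(M+6) = 0.705^3 = 0.350403
The M+4 peak is largest (0.439867); scaling to 100 gives 5.84 : 41.84 : 100.00 : 79.66.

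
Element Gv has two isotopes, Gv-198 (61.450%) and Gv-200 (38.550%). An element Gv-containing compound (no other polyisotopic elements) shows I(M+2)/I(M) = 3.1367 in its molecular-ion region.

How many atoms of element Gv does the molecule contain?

5

For n independent Gv atoms, I(M+2)/I(M) = n · (abundance Gv-200) / (abundance Gv-198) = n · 0.38550/0.61450.
n = 3.1367 × 0.61450/0.38550 = 5.00 ≈ 5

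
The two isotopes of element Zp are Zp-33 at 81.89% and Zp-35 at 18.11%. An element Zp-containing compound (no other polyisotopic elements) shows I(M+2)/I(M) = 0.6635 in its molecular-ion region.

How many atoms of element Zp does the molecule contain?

The M+2/M ratio from n Zp atoms is n · q/p = n · 0.1811/0.8189.
n = 0.6635 × 0.8189/0.1811 = 3.00 ≈ 3

3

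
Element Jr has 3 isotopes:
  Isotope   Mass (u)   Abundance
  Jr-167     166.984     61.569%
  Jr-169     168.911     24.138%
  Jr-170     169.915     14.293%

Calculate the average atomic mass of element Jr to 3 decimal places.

167.868 u

Weight each isotope mass by its fractional abundance: 0.61569 × 166.984 + 0.24138 × 168.911 + 0.14293 × 169.915
= 102.8104 + 40.7717 + 24.2860 = 167.8681 u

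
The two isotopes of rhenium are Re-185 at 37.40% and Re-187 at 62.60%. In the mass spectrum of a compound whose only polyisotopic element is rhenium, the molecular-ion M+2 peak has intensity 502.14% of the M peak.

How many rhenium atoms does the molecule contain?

3

For n independent Re atoms, I(M+2)/I(M) = n · (abundance Re-187) / (abundance Re-185) = n · 0.6260/0.3740.
n = 5.0214 × 0.3740/0.6260 = 3.00 ≈ 3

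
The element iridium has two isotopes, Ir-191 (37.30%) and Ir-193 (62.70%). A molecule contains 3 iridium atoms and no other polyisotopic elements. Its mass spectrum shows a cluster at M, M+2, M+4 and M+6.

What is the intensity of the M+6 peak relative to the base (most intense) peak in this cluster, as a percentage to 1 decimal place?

56.0%

Binomial terms of (0.3730 + 0.6270)^3: M 0.0519, M+2 0.2617, M+4 0.4399, M+6 0.2465 → M+4 is the base peak.
P(M+4) = C(3,2) × 0.3730^1 × 0.6270^2 = 3 × 0.3730 × 0.393129 = 0.439911 (base)
P(M+6) = C(3,3) × 0.3730^0 × 0.6270^3 = 1 × 1.0000 × 0.24649188 = 0.246492
Relative intensity = 0.246492 / 0.439911 × 100 = 56.0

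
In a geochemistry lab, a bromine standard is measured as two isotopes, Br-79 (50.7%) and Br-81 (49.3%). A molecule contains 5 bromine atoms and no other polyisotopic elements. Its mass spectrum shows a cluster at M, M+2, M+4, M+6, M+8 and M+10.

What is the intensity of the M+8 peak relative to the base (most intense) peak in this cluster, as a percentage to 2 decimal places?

47.28%

(0.507 + 0.493)^5 gives M 0.0335, M+2 0.1629, M+4 0.3168, M+6 0.3080, M+8 0.1497, M+10 0.0291; the largest is M+4.
P(M+4) = C(5,2) × 0.507^3 × 0.493^2 = 10 × 0.13032384 × 0.243049 = 0.316751 (base)
P(M+8) = C(5,4) × 0.507^1 × 0.493^4 = 5 × 0.5070 × 0.05907282 = 0.149750
Relative intensity = 0.149750 / 0.316751 × 100 = 47.28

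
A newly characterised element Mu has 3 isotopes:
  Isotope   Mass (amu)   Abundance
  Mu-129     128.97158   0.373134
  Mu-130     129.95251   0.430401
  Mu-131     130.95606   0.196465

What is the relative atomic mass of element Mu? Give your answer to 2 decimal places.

Weight each isotope mass by its fractional abundance: 0.373134 × 128.97158 + 0.430401 × 129.95251 + 0.196465 × 130.95606
= 48.123682 + 55.931690 + 25.728282 = 129.783654 amu

129.78 amu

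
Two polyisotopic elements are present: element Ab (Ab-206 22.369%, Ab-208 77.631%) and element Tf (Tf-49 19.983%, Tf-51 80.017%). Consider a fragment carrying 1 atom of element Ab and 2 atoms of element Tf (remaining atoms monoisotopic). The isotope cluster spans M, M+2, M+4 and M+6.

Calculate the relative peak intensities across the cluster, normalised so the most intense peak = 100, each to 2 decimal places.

1.80 : 20.63 : 78.76 : 100.00

Element Ab pattern (n=1): 0.22369 : 0.77631
Element Tf pattern (n=2): 0.03993203 : 0.31979594 : 0.64027203
Convolve the two distributions (both contribute in 2-u steps):
  M: 0.22369×0.03993203 = 0.008932
  M+2: 0.22369×0.31979594 + 0.77631×0.03993203 = 0.102535
  M+4: 0.22369×0.64027203 + 0.77631×0.31979594 = 0.391483
  M+6: 0.77631×0.64027203 = 0.497050
Scale to base peak (0.497050) = 100: 1.80 : 20.63 : 78.76 : 100.00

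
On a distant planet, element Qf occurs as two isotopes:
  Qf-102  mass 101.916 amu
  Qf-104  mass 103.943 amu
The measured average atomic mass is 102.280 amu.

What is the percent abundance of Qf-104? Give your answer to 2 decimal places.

With x = fraction of Qf-102 (so Qf-104 is 1 − x):
101.916·x + 103.943·(1 − x) = 102.280
(101.916 − 103.943)·x = 102.280 − 103.943
x = -1.663 / -2.027 = 0.82042 → 82.04% Qf-102, 17.96% Qf-104.

17.96%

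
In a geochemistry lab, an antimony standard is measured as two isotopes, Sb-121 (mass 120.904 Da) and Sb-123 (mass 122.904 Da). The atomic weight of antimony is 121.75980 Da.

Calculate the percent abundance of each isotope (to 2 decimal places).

Sb-121: 57.21%, Sb-123: 42.79%

With x = fraction of Sb-121 (so Sb-123 is 1 − x):
120.904·x + 122.904·(1 − x) = 121.75980
(120.904 − 122.904)·x = 121.75980 − 122.904
x = -1.14420 / -2.000 = 0.57210 → 57.21% Sb-121, 42.79% Sb-123.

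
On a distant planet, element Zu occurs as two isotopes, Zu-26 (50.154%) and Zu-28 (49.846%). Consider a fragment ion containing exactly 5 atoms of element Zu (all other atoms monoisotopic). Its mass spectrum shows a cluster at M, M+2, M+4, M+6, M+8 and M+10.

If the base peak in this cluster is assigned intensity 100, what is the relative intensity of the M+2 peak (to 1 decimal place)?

Term probabilities: M 0.0317, M+2 0.1577, M+4 0.3135, M+6 0.3115, M+8 0.1548, M+10 0.0308. Base peak = M+4.
P(M+4) = C(5,2) × 0.50154^3 × 0.49846^2 = 10 × 0.12615856 × 0.24846237 = 0.313457 (base)
P(M+2) = C(5,1) × 0.50154^4 × 0.49846^1 = 5 × 0.06327356 × 0.49846 = 0.157697
Relative intensity = 0.157697 / 0.313457 × 100 = 50.3

50.3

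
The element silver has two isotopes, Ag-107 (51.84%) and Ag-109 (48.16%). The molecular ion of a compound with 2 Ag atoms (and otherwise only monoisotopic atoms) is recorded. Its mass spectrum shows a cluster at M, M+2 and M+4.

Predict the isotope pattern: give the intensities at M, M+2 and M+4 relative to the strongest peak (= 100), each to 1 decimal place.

53.8 : 100.0 : 46.5

Expanding (0.5184 + 0.4816)^2:
P(M) = 0.5184^2 = 0.268739
P(M+2) = 2 × 0.5184^1 × 0.4816^1 = 0.499323
P(M+4) = 0.4816^2 = 0.231939
The M+2 peak is largest (0.499323); scaling to 100 gives 53.8 : 100.0 : 46.5.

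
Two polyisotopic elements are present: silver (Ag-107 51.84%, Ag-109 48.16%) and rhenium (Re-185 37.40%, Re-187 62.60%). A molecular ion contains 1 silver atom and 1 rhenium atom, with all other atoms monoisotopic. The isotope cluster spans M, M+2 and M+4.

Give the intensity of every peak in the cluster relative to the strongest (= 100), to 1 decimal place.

38.4 : 100.0 : 59.7

Silver pattern (n=1): 0.5184 : 0.4816
Rhenium pattern (n=1): 0.3740 : 0.6260
Convolve the two distributions (both contribute in 2-u steps):
  M: 0.5184×0.3740 = 0.193882
  M+2: 0.5184×0.6260 + 0.4816×0.3740 = 0.504637
  M+4: 0.4816×0.6260 = 0.301482
Scale to base peak (0.504637) = 100: 38.4 : 100.0 : 59.7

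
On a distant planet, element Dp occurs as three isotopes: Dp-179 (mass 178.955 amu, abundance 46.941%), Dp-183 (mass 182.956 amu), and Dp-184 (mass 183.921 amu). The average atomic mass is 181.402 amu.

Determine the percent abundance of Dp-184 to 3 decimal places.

33.586%

Let x and y be the fractions of Dp-183 and Dp-184. Then x + y = 1 − 0.46941 = 0.53059 and 182.956x + 183.921y = 181.402 − 0.46941×178.955 = 97.39873345.
Substituting: 182.956x + 183.921(0.53059 − x) = 97.39873345
(182.956 − 183.921)x = -0.18790994  ⇒  x = 0.19473, y = 0.33586
Dp-183: 19.473%, Dp-184: 33.586%.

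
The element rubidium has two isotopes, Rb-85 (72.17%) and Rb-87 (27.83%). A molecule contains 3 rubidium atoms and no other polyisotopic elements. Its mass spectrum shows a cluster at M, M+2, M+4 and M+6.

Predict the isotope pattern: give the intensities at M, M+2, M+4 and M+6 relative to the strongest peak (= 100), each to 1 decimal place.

Expanding (0.7217 + 0.2783)^3:
P(M) = 0.7217^3 = 0.375898
P(M+2) = 3 × 0.7217^2 × 0.2783^1 = 0.434858
P(M+4) = 3 × 0.7217^1 × 0.2783^2 = 0.167689
P(M+6) = 0.2783^3 = 0.021555
The M+2 peak is largest (0.434858); scaling to 100 gives 86.4 : 100.0 : 38.6 : 5.0.

86.4 : 100.0 : 38.6 : 5.0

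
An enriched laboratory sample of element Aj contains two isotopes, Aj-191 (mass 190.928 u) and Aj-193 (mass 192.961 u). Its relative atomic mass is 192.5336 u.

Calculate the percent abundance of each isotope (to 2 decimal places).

With x = fraction of Aj-191 (so Aj-193 is 1 − x):
190.928·x + 192.961·(1 − x) = 192.5336
(190.928 − 192.961)·x = 192.5336 − 192.961
x = -0.4274 / -2.033 = 0.21023 → 21.02% Aj-191, 78.98% Aj-193.

Aj-191: 21.02%, Aj-193: 78.98%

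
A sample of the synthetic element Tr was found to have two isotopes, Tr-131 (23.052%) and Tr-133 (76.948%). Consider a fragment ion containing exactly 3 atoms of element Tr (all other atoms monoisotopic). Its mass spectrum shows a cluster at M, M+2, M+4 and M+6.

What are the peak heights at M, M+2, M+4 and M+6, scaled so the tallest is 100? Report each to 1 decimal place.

Each Tr atom is independently Tr-131 (p = 0.23052) or Tr-133 (q = 0.76948); the cluster is the binomial expansion (p + q)^3.
P(M) = 0.23052^3 = 0.012250
P(M+2) = 3 × 0.23052^2 × 0.76948^1 = 0.122669
P(M+4) = 3 × 0.23052^1 × 0.76948^2 = 0.409472
P(M+6) = 0.76948^3 = 0.455609
The M+6 peak is largest (0.455609); scaling to 100 gives 2.7 : 26.9 : 89.9 : 100.0.

2.7 : 26.9 : 89.9 : 100.0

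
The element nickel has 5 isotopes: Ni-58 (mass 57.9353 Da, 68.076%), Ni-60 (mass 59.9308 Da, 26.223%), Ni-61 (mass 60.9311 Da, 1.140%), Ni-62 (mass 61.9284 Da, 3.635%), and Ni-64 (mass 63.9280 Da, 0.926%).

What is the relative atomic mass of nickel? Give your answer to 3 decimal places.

Weight each isotope mass by its fractional abundance: 0.68076 × 57.9353 + 0.26223 × 59.9308 + 0.01140 × 60.9311 + 0.03635 × 61.9284 + 0.00926 × 63.9280
= 39.44003 + 15.71565 + 0.69461 + 2.25110 + 0.59197 = 58.69336 Da

58.693 Da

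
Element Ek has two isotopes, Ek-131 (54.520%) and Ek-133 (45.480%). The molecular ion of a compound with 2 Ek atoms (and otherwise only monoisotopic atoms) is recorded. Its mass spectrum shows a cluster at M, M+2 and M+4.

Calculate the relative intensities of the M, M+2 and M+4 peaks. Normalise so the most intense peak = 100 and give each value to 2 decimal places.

Expanding (0.54520 + 0.45480)^2:
P(M) = 0.54520^2 = 0.297243
P(M+2) = 2 × 0.54520^1 × 0.45480^1 = 0.495914
P(M+4) = 0.45480^2 = 0.206843
The M+2 peak is largest (0.495914); scaling to 100 gives 59.94 : 100.00 : 41.71.

59.94 : 100.00 : 41.71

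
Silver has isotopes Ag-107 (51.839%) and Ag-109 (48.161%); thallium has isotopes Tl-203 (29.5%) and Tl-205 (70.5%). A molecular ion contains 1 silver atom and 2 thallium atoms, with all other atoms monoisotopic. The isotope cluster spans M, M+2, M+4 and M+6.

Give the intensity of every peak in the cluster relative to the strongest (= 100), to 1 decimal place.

Silver pattern (n=1): 0.51839 : 0.48161
Thallium pattern (n=2): 0.087025 : 0.41595 : 0.497025
Convolve the two distributions (both contribute in 2-u steps):
  M: 0.51839×0.087025 = 0.045113
  M+2: 0.51839×0.41595 + 0.48161×0.087025 = 0.257536
  M+4: 0.51839×0.497025 + 0.48161×0.41595 = 0.457978
  M+6: 0.48161×0.497025 = 0.239372
Scale to base peak (0.457978) = 100: 9.9 : 56.2 : 100.0 : 52.3

9.9 : 56.2 : 100.0 : 52.3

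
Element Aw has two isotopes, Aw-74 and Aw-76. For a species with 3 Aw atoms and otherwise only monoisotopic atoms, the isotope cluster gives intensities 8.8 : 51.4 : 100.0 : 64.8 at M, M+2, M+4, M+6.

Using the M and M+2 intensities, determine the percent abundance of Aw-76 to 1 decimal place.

66.1%

Let p = fractional abundance of Aw-74. I(M+2)/I(M) = [C(3,1)·p^2·(1−p)] / p^3 = 3·(1−p)/p = 51.4/8.8 = 5.8409
(1−p)/p = 5.8409/3 = 1.9470  ⇒  p = 1/(1 + 1.9470) = 0.3393
Aw-74: 33.9%, Aw-76: 66.1%.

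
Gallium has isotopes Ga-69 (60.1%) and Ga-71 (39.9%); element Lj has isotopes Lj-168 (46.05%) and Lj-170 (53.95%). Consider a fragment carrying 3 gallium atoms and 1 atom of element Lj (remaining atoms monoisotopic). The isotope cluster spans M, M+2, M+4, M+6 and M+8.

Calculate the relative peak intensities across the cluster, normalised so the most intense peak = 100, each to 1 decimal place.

27.4 : 86.5 : 100.0 : 50.4 : 9.4

Gallium pattern (n=3): 0.2170818 : 0.4323576 : 0.2870394 : 0.0635212
Element Lj pattern (n=1): 0.4605 : 0.5395
Convolve the two distributions (both contribute in 2-u steps):
  M: 0.2170818×0.4605 = 0.099966
  M+2: 0.2170818×0.5395 + 0.4323576×0.4605 = 0.316216
  M+4: 0.4323576×0.5395 + 0.2870394×0.4605 = 0.365439
  M+6: 0.2870394×0.5395 + 0.0635212×0.4605 = 0.184109
  M+8: 0.0635212×0.5395 = 0.034270
Scale to base peak (0.365439) = 100: 27.4 : 86.5 : 100.0 : 50.4 : 9.4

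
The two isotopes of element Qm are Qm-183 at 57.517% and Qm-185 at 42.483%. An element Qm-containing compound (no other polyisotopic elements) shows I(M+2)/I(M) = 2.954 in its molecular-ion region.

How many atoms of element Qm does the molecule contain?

4

With n Qm atoms, P(M+2)/P(M) = C(n,1)·p^(n−1)q / p^n = n·q/p = n · 0.42483/0.57517.
n = 2.954 × 0.57517/0.42483 = 4.00 ≈ 4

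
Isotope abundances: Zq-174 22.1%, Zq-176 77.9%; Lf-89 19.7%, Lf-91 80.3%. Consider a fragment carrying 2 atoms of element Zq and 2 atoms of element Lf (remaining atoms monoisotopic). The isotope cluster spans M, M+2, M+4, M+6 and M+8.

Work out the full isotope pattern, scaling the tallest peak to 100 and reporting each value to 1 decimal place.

0.5 : 7.0 : 39.6 : 100.0 : 94.5

Element Zq pattern (n=2): 0.048841 : 0.344318 : 0.606841
Element Lf pattern (n=2): 0.038809 : 0.316382 : 0.644809
Convolve the two distributions (both contribute in 2-u steps):
  M: 0.048841×0.038809 = 0.001895
  M+2: 0.048841×0.316382 + 0.344318×0.038809 = 0.028815
  M+4: 0.048841×0.644809 + 0.344318×0.316382 + 0.606841×0.038809 = 0.163980
  M+6: 0.344318×0.644809 + 0.606841×0.316382 = 0.414013
  M+8: 0.606841×0.644809 = 0.391297
Scale to base peak (0.414013) = 100: 0.5 : 7.0 : 39.6 : 100.0 : 94.5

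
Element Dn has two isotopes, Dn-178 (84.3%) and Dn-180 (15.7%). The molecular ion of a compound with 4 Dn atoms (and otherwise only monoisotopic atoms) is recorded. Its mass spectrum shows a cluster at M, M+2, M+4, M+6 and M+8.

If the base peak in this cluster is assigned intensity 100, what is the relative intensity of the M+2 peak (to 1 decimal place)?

74.5

Term probabilities: M 0.5050, M+2 0.3762, M+4 0.1051, M+6 0.0130, M+8 0.0006. Base peak = M.
P(M) = C(4,0) × 0.843^4 × 0.157^0 = 1 × 0.505022 × 1.0000 = 0.505022 (base)
P(M+2) = C(4,1) × 0.843^3 × 0.157^1 = 4 × 0.59907711 × 0.1570 = 0.376220
Relative intensity = 0.376220 / 0.505022 × 100 = 74.5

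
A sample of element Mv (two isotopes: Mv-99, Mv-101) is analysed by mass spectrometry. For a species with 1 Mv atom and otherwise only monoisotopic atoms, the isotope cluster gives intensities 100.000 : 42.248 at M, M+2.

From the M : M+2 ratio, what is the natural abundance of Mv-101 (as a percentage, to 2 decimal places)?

If p is the fraction of Mv that is Mv-99, then I(M+2)/I(M) = [C(1,1)·p^0·(1−p)] / p^1 = 1·(1−p)/p = 42.248/100.000 = 0.4225
(1−p)/p = 0.4225/1 = 0.4225  ⇒  p = 1/(1 + 0.4225) = 0.7030
Mv-99: 70.30%, Mv-101: 29.70%.

29.70%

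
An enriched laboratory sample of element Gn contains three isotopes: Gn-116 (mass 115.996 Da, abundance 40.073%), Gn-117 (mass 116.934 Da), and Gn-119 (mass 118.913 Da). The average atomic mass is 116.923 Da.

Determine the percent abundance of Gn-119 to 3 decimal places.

The remaining 59.927% is split between Gn-117 (fraction x) and Gn-119 (fraction 0.59927 − x).
Substituting: 116.934x + 118.913(0.59927 − x) = 70.43992292
(116.934 − 118.913)x = -0.82107059  ⇒  x = 0.41489, y = 0.18438
Gn-117: 41.489%, Gn-119: 18.438%.

18.438%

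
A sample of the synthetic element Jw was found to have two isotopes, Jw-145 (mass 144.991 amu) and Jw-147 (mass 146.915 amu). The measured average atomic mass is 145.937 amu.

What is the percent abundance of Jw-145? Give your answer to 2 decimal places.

With x = fraction of Jw-145 (so Jw-147 is 1 − x):
144.991·x + 146.915·(1 − x) = 145.937
(144.991 − 146.915)·x = 145.937 − 146.915
x = -0.978 / -1.924 = 0.50832 → 50.83% Jw-145, 49.17% Jw-147.

50.83%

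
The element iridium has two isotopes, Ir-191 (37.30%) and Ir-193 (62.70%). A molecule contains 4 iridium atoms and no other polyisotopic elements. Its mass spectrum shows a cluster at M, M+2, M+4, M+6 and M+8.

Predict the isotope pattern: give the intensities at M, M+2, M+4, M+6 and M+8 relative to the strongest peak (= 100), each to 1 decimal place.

The 4 Ir atoms are independent, so intensities follow the terms of (0.3730 + 0.6270)^4.
P(M) = 0.3730^4 = 0.019357
P(M+2) = 4 × 0.3730^3 × 0.6270^1 = 0.130153
P(M+4) = 6 × 0.3730^2 × 0.6270^2 = 0.328174
P(M+6) = 4 × 0.3730^1 × 0.6270^3 = 0.367766
P(M+8) = 0.6270^4 = 0.154550
The M+6 peak is largest (0.367766); scaling to 100 gives 5.3 : 35.4 : 89.2 : 100.0 : 42.0.

5.3 : 35.4 : 89.2 : 100.0 : 42.0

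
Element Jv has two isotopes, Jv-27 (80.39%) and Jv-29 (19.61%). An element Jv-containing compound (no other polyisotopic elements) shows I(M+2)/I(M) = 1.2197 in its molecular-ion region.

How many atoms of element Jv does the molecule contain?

5

For n independent Jv atoms, I(M+2)/I(M) = n · (abundance Jv-29) / (abundance Jv-27) = n · 0.1961/0.8039.
n = 1.2197 × 0.8039/0.1961 = 5.00 ≈ 5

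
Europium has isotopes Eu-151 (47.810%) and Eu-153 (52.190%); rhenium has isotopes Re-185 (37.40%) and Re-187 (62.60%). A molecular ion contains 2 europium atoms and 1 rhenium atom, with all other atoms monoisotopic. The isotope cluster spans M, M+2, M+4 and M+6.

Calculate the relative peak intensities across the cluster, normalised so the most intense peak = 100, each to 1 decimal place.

20.6 : 79.6 : 100.0 : 41.2

Europium pattern (n=2): 0.22857961 : 0.49904078 : 0.27237961
Rhenium pattern (n=1): 0.3740 : 0.6260
Convolve the two distributions (both contribute in 2-u steps):
  M: 0.22857961×0.3740 = 0.085489
  M+2: 0.22857961×0.6260 + 0.49904078×0.3740 = 0.329732
  M+4: 0.49904078×0.6260 + 0.27237961×0.3740 = 0.414270
  M+6: 0.27237961×0.6260 = 0.170510
Scale to base peak (0.414270) = 100: 20.6 : 79.6 : 100.0 : 41.2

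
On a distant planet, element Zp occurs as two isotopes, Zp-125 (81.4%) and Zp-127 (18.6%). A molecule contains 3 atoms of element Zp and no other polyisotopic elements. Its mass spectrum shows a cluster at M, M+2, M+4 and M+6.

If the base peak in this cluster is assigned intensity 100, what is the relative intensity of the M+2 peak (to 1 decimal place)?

68.6

Term probabilities: M 0.5394, M+2 0.3697, M+4 0.0845, M+6 0.0064. Base peak = M.
P(M) = C(3,0) × 0.814^3 × 0.186^0 = 1 × 0.53935314 × 1.0000 = 0.539353 (base)
P(M+2) = C(3,1) × 0.814^2 × 0.186^1 = 3 × 0.662596 × 0.1860 = 0.369729
Relative intensity = 0.369729 / 0.539353 × 100 = 68.6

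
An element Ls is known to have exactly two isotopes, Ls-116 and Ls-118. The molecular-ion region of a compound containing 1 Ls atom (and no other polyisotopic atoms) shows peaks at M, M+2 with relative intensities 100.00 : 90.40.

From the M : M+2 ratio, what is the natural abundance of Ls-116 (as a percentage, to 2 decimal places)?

52.52%

If p is the fraction of Ls that is Ls-116, then I(M+2)/I(M) = [C(1,1)·p^0·(1−p)] / p^1 = 1·(1−p)/p = 90.40/100.00 = 0.9040
(1−p)/p = 0.9040/1 = 0.9040  ⇒  p = 1/(1 + 0.9040) = 0.5252
Ls-116: 52.52%, Ls-118: 47.48%.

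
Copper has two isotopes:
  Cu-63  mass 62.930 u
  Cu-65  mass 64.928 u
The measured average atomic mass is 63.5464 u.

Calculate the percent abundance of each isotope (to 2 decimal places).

Cu-63: 69.15%, Cu-65: 30.85%

With x = fraction of Cu-63 (so Cu-65 is 1 − x):
62.930·x + 64.928·(1 − x) = 63.5464
(62.930 − 64.928)·x = 63.5464 − 64.928
x = -1.3816 / -1.998 = 0.69149 → 69.15% Cu-63, 30.85% Cu-65.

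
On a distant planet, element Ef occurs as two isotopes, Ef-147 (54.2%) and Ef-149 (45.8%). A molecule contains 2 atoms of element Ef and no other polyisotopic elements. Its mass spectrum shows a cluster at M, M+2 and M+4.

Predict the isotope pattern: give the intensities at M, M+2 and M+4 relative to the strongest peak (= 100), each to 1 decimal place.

59.2 : 100.0 : 42.3

Expanding (0.542 + 0.458)^2:
P(M) = 0.542^2 = 0.293764
P(M+2) = 2 × 0.542^1 × 0.458^1 = 0.496472
P(M+4) = 0.458^2 = 0.209764
The M+2 peak is largest (0.496472); scaling to 100 gives 59.2 : 100.0 : 42.3.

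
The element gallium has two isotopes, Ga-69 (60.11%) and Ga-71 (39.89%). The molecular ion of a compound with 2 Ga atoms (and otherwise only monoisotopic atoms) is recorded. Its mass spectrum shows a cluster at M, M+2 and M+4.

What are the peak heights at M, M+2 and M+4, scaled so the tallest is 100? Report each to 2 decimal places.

Expanding (0.6011 + 0.3989)^2:
P(M) = 0.6011^2 = 0.361321
P(M+2) = 2 × 0.6011^1 × 0.3989^1 = 0.479558
P(M+4) = 0.3989^2 = 0.159121
The M+2 peak is largest (0.479558); scaling to 100 gives 75.34 : 100.00 : 33.18.

75.34 : 100.00 : 33.18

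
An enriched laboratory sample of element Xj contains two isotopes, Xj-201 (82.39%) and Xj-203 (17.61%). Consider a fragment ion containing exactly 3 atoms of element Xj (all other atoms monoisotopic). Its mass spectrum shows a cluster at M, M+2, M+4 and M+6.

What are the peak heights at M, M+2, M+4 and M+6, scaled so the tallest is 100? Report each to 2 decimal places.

Expanding (0.8239 + 0.1761)^3:
P(M) = 0.8239^3 = 0.559273
P(M+2) = 3 × 0.8239^2 × 0.1761^1 = 0.358616
P(M+4) = 3 × 0.8239^1 × 0.1761^2 = 0.076650
P(M+6) = 0.1761^3 = 0.005461
The M peak is largest (0.559273); scaling to 100 gives 100.00 : 64.12 : 13.71 : 0.98.

100.00 : 64.12 : 13.71 : 0.98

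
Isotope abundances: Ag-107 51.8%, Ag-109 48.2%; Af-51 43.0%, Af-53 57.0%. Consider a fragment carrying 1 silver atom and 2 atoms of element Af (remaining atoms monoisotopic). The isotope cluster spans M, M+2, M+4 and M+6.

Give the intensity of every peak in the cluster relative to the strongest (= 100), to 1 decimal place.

23.7 : 84.8 : 100.0 : 38.7

Silver pattern (n=1): 0.5180 : 0.4820
Element Af pattern (n=2): 0.1849 : 0.4902 : 0.3249
Convolve the two distributions (both contribute in 2-u steps):
  M: 0.5180×0.1849 = 0.095778
  M+2: 0.5180×0.4902 + 0.4820×0.1849 = 0.343045
  M+4: 0.5180×0.3249 + 0.4820×0.4902 = 0.404575
  M+6: 0.4820×0.3249 = 0.156602
Scale to base peak (0.404575) = 100: 23.7 : 84.8 : 100.0 : 38.7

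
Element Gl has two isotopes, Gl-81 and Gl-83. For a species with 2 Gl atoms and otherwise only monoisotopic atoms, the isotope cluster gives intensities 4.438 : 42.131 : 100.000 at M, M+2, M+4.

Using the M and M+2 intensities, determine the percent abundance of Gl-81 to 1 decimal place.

If p is the fraction of Gl that is Gl-81, then I(M+2)/I(M) = [C(2,1)·p^1·(1−p)] / p^2 = 2·(1−p)/p = 42.131/4.438 = 9.4932
(1−p)/p = 9.4932/2 = 4.7466  ⇒  p = 1/(1 + 4.7466) = 0.1740
Gl-81: 17.4%, Gl-83: 82.6%.

17.4%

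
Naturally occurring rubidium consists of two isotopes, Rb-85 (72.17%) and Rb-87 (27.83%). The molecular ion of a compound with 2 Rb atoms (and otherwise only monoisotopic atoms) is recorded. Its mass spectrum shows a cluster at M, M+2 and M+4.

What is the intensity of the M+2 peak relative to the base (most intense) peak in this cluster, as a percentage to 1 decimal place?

(0.7217 + 0.2783)^2 gives M 0.5209, M+2 0.4017, M+4 0.0775; the largest is M.
P(M) = C(2,0) × 0.7217^2 × 0.2783^0 = 1 × 0.52085089 × 1.0000 = 0.520851 (base)
P(M+2) = C(2,1) × 0.7217^1 × 0.2783^1 = 2 × 0.7217 × 0.2783 = 0.401698
Relative intensity = 0.401698 / 0.520851 × 100 = 77.1

77.1%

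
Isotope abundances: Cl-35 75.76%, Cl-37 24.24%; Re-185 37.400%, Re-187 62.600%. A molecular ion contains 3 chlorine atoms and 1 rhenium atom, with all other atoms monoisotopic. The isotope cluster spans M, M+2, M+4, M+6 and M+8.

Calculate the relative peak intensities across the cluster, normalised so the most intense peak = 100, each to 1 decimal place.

38.0 : 100.0 : 72.7 : 20.8 : 2.1

Chlorine pattern (n=3): 0.4348304 : 0.41738208 : 0.13354464 : 0.01424288
Rhenium pattern (n=1): 0.3740 : 0.6260
Convolve the two distributions (both contribute in 2-u steps):
  M: 0.4348304×0.3740 = 0.162627
  M+2: 0.4348304×0.6260 + 0.41738208×0.3740 = 0.428305
  M+4: 0.41738208×0.6260 + 0.13354464×0.3740 = 0.311227
  M+6: 0.13354464×0.6260 + 0.01424288×0.3740 = 0.088926
  M+8: 0.01424288×0.6260 = 0.008916
Scale to base peak (0.428305) = 100: 38.0 : 100.0 : 72.7 : 20.8 : 2.1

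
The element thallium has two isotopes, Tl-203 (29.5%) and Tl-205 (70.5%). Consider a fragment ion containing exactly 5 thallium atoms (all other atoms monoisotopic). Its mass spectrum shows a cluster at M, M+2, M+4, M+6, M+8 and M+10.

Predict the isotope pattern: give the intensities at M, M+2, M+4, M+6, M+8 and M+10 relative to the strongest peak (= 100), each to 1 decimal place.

Expanding (0.295 + 0.705)^5:
P(M) = 0.295^5 = 0.002234
P(M+2) = 5 × 0.295^4 × 0.705^1 = 0.026696
P(M+4) = 10 × 0.295^3 × 0.705^2 = 0.127598
P(M+6) = 10 × 0.295^2 × 0.705^3 = 0.304938
P(M+8) = 5 × 0.295^1 × 0.705^4 = 0.364375
P(M+10) = 0.705^5 = 0.174159
The M+8 peak is largest (0.364375); scaling to 100 gives 0.6 : 7.3 : 35.0 : 83.7 : 100.0 : 47.8.

0.6 : 7.3 : 35.0 : 83.7 : 100.0 : 47.8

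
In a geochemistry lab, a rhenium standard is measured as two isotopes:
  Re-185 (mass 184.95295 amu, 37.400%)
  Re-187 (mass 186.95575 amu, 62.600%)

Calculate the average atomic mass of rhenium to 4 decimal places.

Ar = Σ fᵢ·mᵢ = 0.37400 × 184.95295 + 0.62600 × 186.95575
= 69.172403 + 117.034300 = 186.206703 amu

186.2067 amu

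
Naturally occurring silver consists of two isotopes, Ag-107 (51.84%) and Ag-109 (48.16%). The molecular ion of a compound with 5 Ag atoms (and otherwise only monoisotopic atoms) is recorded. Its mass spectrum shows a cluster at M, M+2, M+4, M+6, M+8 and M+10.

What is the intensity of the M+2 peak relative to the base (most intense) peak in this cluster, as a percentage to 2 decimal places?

Binomial terms of (0.5184 + 0.4816)^5: M 0.0374, M+2 0.1739, M+4 0.3231, M+6 0.3002, M+8 0.1394, M+10 0.0259 → M+4 is the base peak.
P(M+4) = C(5,2) × 0.5184^3 × 0.4816^2 = 10 × 0.13931407 × 0.23193856 = 0.323123 (base)
P(M+2) = C(5,1) × 0.5184^4 × 0.4816^1 = 5 × 0.07222041 × 0.4816 = 0.173907
Relative intensity = 0.173907 / 0.323123 × 100 = 53.82

53.82%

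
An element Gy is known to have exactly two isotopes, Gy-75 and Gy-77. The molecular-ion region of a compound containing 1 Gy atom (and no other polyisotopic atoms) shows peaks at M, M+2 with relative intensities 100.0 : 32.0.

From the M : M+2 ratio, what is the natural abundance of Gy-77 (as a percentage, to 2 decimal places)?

24.24%

Write p for the Gy-75 fraction. I(M+2)/I(M) = [C(1,1)·p^0·(1−p)] / p^1 = 1·(1−p)/p = 32.0/100.0 = 0.3200
(1−p)/p = 0.3200/1 = 0.3200  ⇒  p = 1/(1 + 0.3200) = 0.7576
Gy-75: 75.76%, Gy-77: 24.24%.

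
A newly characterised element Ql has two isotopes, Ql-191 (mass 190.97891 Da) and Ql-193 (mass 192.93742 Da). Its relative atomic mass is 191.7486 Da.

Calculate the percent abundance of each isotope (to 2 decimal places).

Ql-191: 60.70%, Ql-193: 39.30%

Writing the weighted mean with unknown fraction x of Ql-191:
190.97891·x + 192.93742·(1 − x) = 191.7486
(190.97891 − 192.93742)·x = 191.7486 − 192.93742
x = -1.18882 / -1.95851 = 0.60700 → 60.70% Ql-191, 39.30% Ql-193.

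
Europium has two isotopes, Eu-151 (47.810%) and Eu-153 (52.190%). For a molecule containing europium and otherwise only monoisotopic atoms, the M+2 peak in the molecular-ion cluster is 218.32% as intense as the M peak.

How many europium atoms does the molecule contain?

With n Eu atoms, P(M+2)/P(M) = C(n,1)·p^(n−1)q / p^n = n·q/p = n · 0.52190/0.47810.
n = 2.1832 × 0.47810/0.52190 = 2.00 ≈ 2

2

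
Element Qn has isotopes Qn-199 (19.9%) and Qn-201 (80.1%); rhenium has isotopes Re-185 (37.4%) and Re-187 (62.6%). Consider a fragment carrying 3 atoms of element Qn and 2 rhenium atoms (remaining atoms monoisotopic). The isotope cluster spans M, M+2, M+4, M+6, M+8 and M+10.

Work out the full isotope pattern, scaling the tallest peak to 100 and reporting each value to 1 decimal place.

0.3 : 4.4 : 25.9 : 73.8 : 100.0 : 51.5

Element Qn pattern (n=3): 0.0078806 : 0.0951612 : 0.3830358 : 0.5139224
Rhenium pattern (n=2): 0.139876 : 0.468248 : 0.391876
Convolve the two distributions (both contribute in 2-u steps):
  M: 0.0078806×0.139876 = 0.001102
  M+2: 0.0078806×0.468248 + 0.0951612×0.139876 = 0.017001
  M+4: 0.0078806×0.391876 + 0.0951612×0.468248 + 0.3830358×0.139876 = 0.101225
  M+6: 0.0951612×0.391876 + 0.3830358×0.468248 + 0.5139224×0.139876 = 0.288533
  M+8: 0.3830358×0.391876 + 0.5139224×0.468248 = 0.390746
  M+10: 0.5139224×0.391876 = 0.201394
Scale to base peak (0.390746) = 100: 0.3 : 4.4 : 25.9 : 73.8 : 100.0 : 51.5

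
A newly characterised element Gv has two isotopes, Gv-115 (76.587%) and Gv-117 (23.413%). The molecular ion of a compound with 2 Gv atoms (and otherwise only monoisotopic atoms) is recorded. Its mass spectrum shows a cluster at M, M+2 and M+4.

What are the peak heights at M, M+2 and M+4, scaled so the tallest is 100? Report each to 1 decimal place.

Each Gv atom is independently Gv-115 (p = 0.76587) or Gv-117 (q = 0.23413); the cluster is the binomial expansion (p + q)^2.
P(M) = 0.76587^2 = 0.586557
P(M+2) = 2 × 0.76587^1 × 0.23413^1 = 0.358626
P(M+4) = 0.23413^2 = 0.054817
The M peak is largest (0.586557); scaling to 100 gives 100.0 : 61.1 : 9.3.

100.0 : 61.1 : 9.3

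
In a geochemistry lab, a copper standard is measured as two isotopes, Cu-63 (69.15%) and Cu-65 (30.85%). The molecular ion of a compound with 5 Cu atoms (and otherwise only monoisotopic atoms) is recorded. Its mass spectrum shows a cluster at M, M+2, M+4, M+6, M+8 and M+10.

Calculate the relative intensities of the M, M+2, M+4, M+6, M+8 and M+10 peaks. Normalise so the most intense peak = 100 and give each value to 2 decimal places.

Expanding (0.6915 + 0.3085)^5:
P(M) = 0.6915^5 = 0.158111
P(M+2) = 5 × 0.6915^4 × 0.3085^1 = 0.352691
P(M+4) = 10 × 0.6915^3 × 0.3085^2 = 0.314693
P(M+6) = 10 × 0.6915^2 × 0.3085^3 = 0.140394
P(M+8) = 5 × 0.6915^1 × 0.3085^4 = 0.031317
P(M+10) = 0.3085^5 = 0.002794
The M+2 peak is largest (0.352691); scaling to 100 gives 44.83 : 100.00 : 89.23 : 39.81 : 8.88 : 0.79.

44.83 : 100.00 : 89.23 : 39.81 : 8.88 : 0.79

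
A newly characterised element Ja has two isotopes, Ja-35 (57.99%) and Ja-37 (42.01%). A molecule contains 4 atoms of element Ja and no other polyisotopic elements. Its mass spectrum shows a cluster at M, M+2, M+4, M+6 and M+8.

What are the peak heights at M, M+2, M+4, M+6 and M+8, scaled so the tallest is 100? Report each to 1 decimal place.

Each Ja atom is independently Ja-35 (p = 0.5799) or Ja-37 (q = 0.4201); the cluster is the binomial expansion (p + q)^4.
P(M) = 0.5799^4 = 0.113087
P(M+2) = 4 × 0.5799^3 × 0.4201^1 = 0.327697
P(M+4) = 6 × 0.5799^2 × 0.4201^2 = 0.356093
P(M+6) = 4 × 0.5799^1 × 0.4201^3 = 0.171977
P(M+8) = 0.4201^4 = 0.031147
The M+4 peak is largest (0.356093); scaling to 100 gives 31.8 : 92.0 : 100.0 : 48.3 : 8.7.

31.8 : 92.0 : 100.0 : 48.3 : 8.7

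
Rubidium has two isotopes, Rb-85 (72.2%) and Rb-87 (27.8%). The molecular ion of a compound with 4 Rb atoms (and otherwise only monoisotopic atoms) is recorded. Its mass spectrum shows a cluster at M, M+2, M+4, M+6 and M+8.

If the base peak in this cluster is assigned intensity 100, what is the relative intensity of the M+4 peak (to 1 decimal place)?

57.8

(0.722 + 0.278)^4 gives M 0.2717, M+2 0.4185, M+4 0.2417, M+6 0.0620, M+8 0.0060; the largest is M+2.
P(M+2) = C(4,1) × 0.722^3 × 0.278^1 = 4 × 0.37636705 × 0.2780 = 0.418520 (base)
P(M+4) = C(4,2) × 0.722^2 × 0.278^2 = 6 × 0.521284 × 0.077284 = 0.241721
Relative intensity = 0.241721 / 0.418520 × 100 = 57.8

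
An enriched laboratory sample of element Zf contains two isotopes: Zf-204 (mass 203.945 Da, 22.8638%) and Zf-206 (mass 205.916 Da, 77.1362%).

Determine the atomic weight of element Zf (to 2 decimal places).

Ar = Σ fᵢ·mᵢ = 0.228638 × 203.945 + 0.771362 × 205.916
= 46.6296 + 158.8358 = 205.4654 Da

205.47 Da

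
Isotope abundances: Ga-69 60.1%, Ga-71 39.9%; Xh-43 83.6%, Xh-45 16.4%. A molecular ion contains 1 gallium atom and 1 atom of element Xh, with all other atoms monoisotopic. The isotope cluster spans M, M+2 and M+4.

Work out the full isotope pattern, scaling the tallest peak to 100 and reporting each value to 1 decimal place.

100.0 : 86.0 : 13.0

Gallium pattern (n=1): 0.6010 : 0.3990
Element Xh pattern (n=1): 0.8360 : 0.1640
Convolve the two distributions (both contribute in 2-u steps):
  M: 0.6010×0.8360 = 0.502436
  M+2: 0.6010×0.1640 + 0.3990×0.8360 = 0.432128
  M+4: 0.3990×0.1640 = 0.065436
Scale to base peak (0.502436) = 100: 100.0 : 86.0 : 13.0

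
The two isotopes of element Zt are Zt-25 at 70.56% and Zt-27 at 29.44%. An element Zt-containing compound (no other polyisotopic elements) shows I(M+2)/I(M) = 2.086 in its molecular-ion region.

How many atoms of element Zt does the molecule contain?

5

For n independent Zt atoms, I(M+2)/I(M) = n · (abundance Zt-27) / (abundance Zt-25) = n · 0.2944/0.7056.
n = 2.086 × 0.7056/0.2944 = 5.00 ≈ 5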